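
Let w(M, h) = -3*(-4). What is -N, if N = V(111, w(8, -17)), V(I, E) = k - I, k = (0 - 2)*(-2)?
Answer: 107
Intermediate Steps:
w(M, h) = 12
k = 4 (k = -2*(-2) = 4)
V(I, E) = 4 - I
N = -107 (N = 4 - 1*111 = 4 - 111 = -107)
-N = -1*(-107) = 107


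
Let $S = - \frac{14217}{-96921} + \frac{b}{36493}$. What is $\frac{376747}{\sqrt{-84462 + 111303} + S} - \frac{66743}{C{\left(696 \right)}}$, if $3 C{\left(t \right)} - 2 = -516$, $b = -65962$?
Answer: $\frac{3958289592246955885591178487}{9587372011948499010497944} + \frac{523675432847360364333147 \sqrt{26841}}{37304949462834626499992} \approx 2712.7$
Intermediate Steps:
$C{\left(t \right)} = - \frac{514}{3}$ ($C{\left(t \right)} = \frac{2}{3} + \frac{1}{3} \left(-516\right) = \frac{2}{3} - 172 = - \frac{514}{3}$)
$S = - \frac{1958094007}{1178979351}$ ($S = - \frac{14217}{-96921} - \frac{65962}{36493} = \left(-14217\right) \left(- \frac{1}{96921}\right) - \frac{65962}{36493} = \frac{4739}{32307} - \frac{65962}{36493} = - \frac{1958094007}{1178979351} \approx -1.6608$)
$\frac{376747}{\sqrt{-84462 + 111303} + S} - \frac{66743}{C{\left(696 \right)}} = \frac{376747}{\sqrt{-84462 + 111303} - \frac{1958094007}{1178979351}} - \frac{66743}{- \frac{514}{3}} = \frac{376747}{\sqrt{26841} - \frac{1958094007}{1178979351}} - - \frac{200229}{514} = \frac{376747}{- \frac{1958094007}{1178979351} + \sqrt{26841}} + \frac{200229}{514} = \frac{200229}{514} + \frac{376747}{- \frac{1958094007}{1178979351} + \sqrt{26841}}$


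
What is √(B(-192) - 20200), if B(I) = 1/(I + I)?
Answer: I*√46540806/48 ≈ 142.13*I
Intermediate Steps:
B(I) = 1/(2*I)
√(B(-192) - 20200) = √((½)/(-192) - 20200) = √((½)*(-1/192) - 20200) = √(-1/384 - 20200) = √(-7756801/384) = I*√46540806/48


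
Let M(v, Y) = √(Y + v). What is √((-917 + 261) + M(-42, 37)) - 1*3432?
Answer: -3432 + √(-656 + I*√5) ≈ -3432.0 + 25.613*I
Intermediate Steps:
√((-917 + 261) + M(-42, 37)) - 1*3432 = √((-917 + 261) + √(37 - 42)) - 1*3432 = √(-656 + √(-5)) - 3432 = √(-656 + I*√5) - 3432 = -3432 + √(-656 + I*√5)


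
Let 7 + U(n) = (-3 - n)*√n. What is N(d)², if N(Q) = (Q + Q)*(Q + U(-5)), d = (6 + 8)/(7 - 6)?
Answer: 22736 + 21952*I*√5 ≈ 22736.0 + 49086.0*I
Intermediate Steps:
d = 14 (d = 14/1 = 14*1 = 14)
U(n) = -7 + √n*(-3 - n) (U(n) = -7 + (-3 - n)*√n = -7 + √n*(-3 - n))
N(Q) = 2*Q*(-7 + Q + 2*I*√5) (N(Q) = (Q + Q)*(Q + (-7 - (-5)^(3/2) - 3*I*√5)) = (2*Q)*(Q + (-7 - (-5)*I*√5 - 3*I*√5)) = (2*Q)*(Q + (-7 + 5*I*√5 - 3*I*√5)) = (2*Q)*(Q + (-7 + 2*I*√5)) = (2*Q)*(-7 + Q + 2*I*√5) = 2*Q*(-7 + Q + 2*I*√5))
N(d)² = (2*14*(-7 + 14 + 2*I*√5))² = (2*14*(7 + 2*I*√5))² = (196 + 56*I*√5)²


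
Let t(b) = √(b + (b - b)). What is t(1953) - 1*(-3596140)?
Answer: 3596140 + 3*√217 ≈ 3.5962e+6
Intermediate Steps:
t(b) = √b (t(b) = √(b + 0) = √b)
t(1953) - 1*(-3596140) = √1953 - 1*(-3596140) = 3*√217 + 3596140 = 3596140 + 3*√217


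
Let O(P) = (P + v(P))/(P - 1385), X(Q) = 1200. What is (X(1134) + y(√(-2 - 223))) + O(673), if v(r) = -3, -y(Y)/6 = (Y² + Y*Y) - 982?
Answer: 3485617/356 ≈ 9791.1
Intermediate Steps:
y(Y) = 5892 - 12*Y² (y(Y) = -6*((Y² + Y*Y) - 982) = -6*((Y² + Y²) - 982) = -6*(2*Y² - 982) = -6*(-982 + 2*Y²) = 5892 - 12*Y²)
O(P) = (-3 + P)/(-1385 + P) (O(P) = (P - 3)/(P - 1385) = (-3 + P)/(-1385 + P))
(X(1134) + y(√(-2 - 223))) + O(673) = (1200 + (5892 - 12*(√(-2 - 223))²)) + (-3 + 673)/(-1385 + 673) = (1200 + (5892 - 12*(√(-225))²)) + 670/(-712) = (1200 + (5892 - 12*(15*I)²)) - 1/712*670 = (1200 + (5892 - 12*(-225))) - 335/356 = (1200 + (5892 + 2700)) - 335/356 = (1200 + 8592) - 335/356 = 9792 - 335/356 = 3485617/356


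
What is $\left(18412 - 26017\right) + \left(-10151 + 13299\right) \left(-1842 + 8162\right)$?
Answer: $19887755$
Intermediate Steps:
$\left(18412 - 26017\right) + \left(-10151 + 13299\right) \left(-1842 + 8162\right) = -7605 + 3148 \cdot 6320 = -7605 + 19895360 = 19887755$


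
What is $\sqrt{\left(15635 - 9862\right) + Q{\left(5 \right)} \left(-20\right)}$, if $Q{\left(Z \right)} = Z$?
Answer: $\sqrt{5673} \approx 75.319$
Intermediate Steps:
$\sqrt{\left(15635 - 9862\right) + Q{\left(5 \right)} \left(-20\right)} = \sqrt{\left(15635 - 9862\right) + 5 \left(-20\right)} = \sqrt{\left(15635 - 9862\right) - 100} = \sqrt{5773 - 100} = \sqrt{5673}$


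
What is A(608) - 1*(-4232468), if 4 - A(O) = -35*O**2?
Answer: 17170712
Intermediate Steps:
A(O) = 4 + 35*O**2 (A(O) = 4 - (-35)*O**2 = 4 + 35*O**2)
A(608) - 1*(-4232468) = (4 + 35*608**2) - 1*(-4232468) = (4 + 35*369664) + 4232468 = (4 + 12938240) + 4232468 = 12938244 + 4232468 = 17170712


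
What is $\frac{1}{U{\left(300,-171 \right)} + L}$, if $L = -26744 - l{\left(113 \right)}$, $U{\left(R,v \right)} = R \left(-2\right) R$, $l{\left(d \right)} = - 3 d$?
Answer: $- \frac{1}{206405} \approx -4.8448 \cdot 10^{-6}$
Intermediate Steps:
$U{\left(R,v \right)} = - 2 R^{2}$ ($U{\left(R,v \right)} = - 2 R R = - 2 R^{2}$)
$L = -26405$ ($L = -26744 - \left(-3\right) 113 = -26744 - -339 = -26744 + 339 = -26405$)
$\frac{1}{U{\left(300,-171 \right)} + L} = \frac{1}{- 2 \cdot 300^{2} - 26405} = \frac{1}{\left(-2\right) 90000 - 26405} = \frac{1}{-180000 - 26405} = \frac{1}{-206405} = - \frac{1}{206405}$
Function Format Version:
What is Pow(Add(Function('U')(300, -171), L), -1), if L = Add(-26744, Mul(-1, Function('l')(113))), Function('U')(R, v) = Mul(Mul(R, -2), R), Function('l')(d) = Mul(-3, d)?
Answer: Rational(-1, 206405) ≈ -4.8448e-6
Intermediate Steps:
Function('U')(R, v) = Mul(-2, Pow(R, 2)) (Function('U')(R, v) = Mul(Mul(-2, R), R) = Mul(-2, Pow(R, 2)))
L = -26405 (L = Add(-26744, Mul(-1, Mul(-3, 113))) = Add(-26744, Mul(-1, -339)) = Add(-26744, 339) = -26405)
Pow(Add(Function('U')(300, -171), L), -1) = Pow(Add(Mul(-2, Pow(300, 2)), -26405), -1) = Pow(Add(Mul(-2, 90000), -26405), -1) = Pow(Add(-180000, -26405), -1) = Pow(-206405, -1) = Rational(-1, 206405)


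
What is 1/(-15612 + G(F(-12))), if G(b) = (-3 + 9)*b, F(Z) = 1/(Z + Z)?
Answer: -4/62449 ≈ -6.4052e-5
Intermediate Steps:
F(Z) = 1/(2*Z)
G(b) = 6*b
1/(-15612 + G(F(-12))) = 1/(-15612 + 6*((½)/(-12))) = 1/(-15612 + 6*((½)*(-1/12))) = 1/(-15612 + 6*(-1/24)) = 1/(-15612 - ¼) = 1/(-62449/4) = -4/62449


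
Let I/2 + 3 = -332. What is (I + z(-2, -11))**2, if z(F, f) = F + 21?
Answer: 423801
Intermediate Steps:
z(F, f) = 21 + F
I = -670 (I = -6 + 2*(-332) = -6 - 664 = -670)
(I + z(-2, -11))**2 = (-670 + (21 - 2))**2 = (-670 + 19)**2 = (-651)**2 = 423801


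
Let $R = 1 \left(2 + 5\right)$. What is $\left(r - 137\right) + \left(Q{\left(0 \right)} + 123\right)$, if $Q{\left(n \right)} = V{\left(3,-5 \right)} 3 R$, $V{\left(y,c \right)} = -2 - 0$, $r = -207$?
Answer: $-263$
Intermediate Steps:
$V{\left(y,c \right)} = -2$ ($V{\left(y,c \right)} = -2 + 0 = -2$)
$R = 7$ ($R = 1 \cdot 7 = 7$)
$Q{\left(n \right)} = -42$ ($Q{\left(n \right)} = \left(-2\right) 3 \cdot 7 = \left(-6\right) 7 = -42$)
$\left(r - 137\right) + \left(Q{\left(0 \right)} + 123\right) = \left(-207 - 137\right) + \left(-42 + 123\right) = -344 + 81 = -263$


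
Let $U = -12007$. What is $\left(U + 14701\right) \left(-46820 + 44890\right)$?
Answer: $-5199420$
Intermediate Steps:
$\left(U + 14701\right) \left(-46820 + 44890\right) = \left(-12007 + 14701\right) \left(-46820 + 44890\right) = 2694 \left(-1930\right) = -5199420$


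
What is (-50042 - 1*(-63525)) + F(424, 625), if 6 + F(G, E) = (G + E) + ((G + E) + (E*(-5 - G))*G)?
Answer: -113669425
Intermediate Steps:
F(G, E) = -6 + 2*E + 2*G + E*G*(-5 - G) (F(G, E) = -6 + ((G + E) + ((G + E) + (E*(-5 - G))*G)) = -6 + ((E + G) + ((E + G) + E*G*(-5 - G))) = -6 + ((E + G) + (E + G + E*G*(-5 - G))) = -6 + (2*E + 2*G + E*G*(-5 - G)) = -6 + 2*E + 2*G + E*G*(-5 - G))
(-50042 - 1*(-63525)) + F(424, 625) = (-50042 - 1*(-63525)) + (-6 + 2*625 + 2*424 - 1*625*424² - 5*625*424) = (-50042 + 63525) + (-6 + 1250 + 848 - 1*625*179776 - 1325000) = 13483 + (-6 + 1250 + 848 - 112360000 - 1325000) = 13483 - 113682908 = -113669425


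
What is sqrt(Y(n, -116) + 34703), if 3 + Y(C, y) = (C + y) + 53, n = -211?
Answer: sqrt(34426) ≈ 185.54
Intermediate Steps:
Y(C, y) = 50 + C + y (Y(C, y) = -3 + ((C + y) + 53) = -3 + (53 + C + y) = 50 + C + y)
sqrt(Y(n, -116) + 34703) = sqrt((50 - 211 - 116) + 34703) = sqrt(-277 + 34703) = sqrt(34426)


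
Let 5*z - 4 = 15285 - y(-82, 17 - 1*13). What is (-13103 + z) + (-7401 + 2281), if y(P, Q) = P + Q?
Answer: -75748/5 ≈ -15150.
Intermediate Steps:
z = 15367/5 (z = ⅘ + (15285 - (-82 + (17 - 1*13)))/5 = ⅘ + (15285 - (-82 + (17 - 13)))/5 = ⅘ + (15285 - (-82 + 4))/5 = ⅘ + (15285 - 1*(-78))/5 = ⅘ + (15285 + 78)/5 = ⅘ + (⅕)*15363 = ⅘ + 15363/5 = 15367/5 ≈ 3073.4)
(-13103 + z) + (-7401 + 2281) = (-13103 + 15367/5) + (-7401 + 2281) = -50148/5 - 5120 = -75748/5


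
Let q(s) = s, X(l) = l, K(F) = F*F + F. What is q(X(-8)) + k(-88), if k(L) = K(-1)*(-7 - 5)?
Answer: -8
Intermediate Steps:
K(F) = F + F² (K(F) = F² + F = F + F²)
k(L) = 0 (k(L) = (-(1 - 1))*(-7 - 5) = -1*0*(-12) = 0*(-12) = 0)
q(X(-8)) + k(-88) = -8 + 0 = -8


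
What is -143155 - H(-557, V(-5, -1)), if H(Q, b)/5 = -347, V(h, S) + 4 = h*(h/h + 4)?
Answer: -141420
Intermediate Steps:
V(h, S) = -4 + 5*h (V(h, S) = -4 + h*(h/h + 4) = -4 + h*(1 + 4) = -4 + h*5 = -4 + 5*h)
H(Q, b) = -1735 (H(Q, b) = 5*(-347) = -1735)
-143155 - H(-557, V(-5, -1)) = -143155 - 1*(-1735) = -143155 + 1735 = -141420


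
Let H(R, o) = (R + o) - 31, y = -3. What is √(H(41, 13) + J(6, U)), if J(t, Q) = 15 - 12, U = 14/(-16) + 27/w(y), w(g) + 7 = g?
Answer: √26 ≈ 5.0990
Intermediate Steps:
w(g) = -7 + g
U = -143/40 (U = 14/(-16) + 27/(-7 - 3) = 14*(-1/16) + 27/(-10) = -7/8 + 27*(-⅒) = -7/8 - 27/10 = -143/40 ≈ -3.5750)
H(R, o) = -31 + R + o
J(t, Q) = 3
√(H(41, 13) + J(6, U)) = √((-31 + 41 + 13) + 3) = √(23 + 3) = √26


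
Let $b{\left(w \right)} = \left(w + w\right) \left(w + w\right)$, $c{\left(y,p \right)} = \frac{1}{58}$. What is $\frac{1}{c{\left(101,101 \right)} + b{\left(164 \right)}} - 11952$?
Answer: $- \frac{74578962038}{6239873} \approx -11952.0$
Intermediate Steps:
$c{\left(y,p \right)} = \frac{1}{58}$
$b{\left(w \right)} = 4 w^{2}$ ($b{\left(w \right)} = 2 w 2 w = 4 w^{2}$)
$\frac{1}{c{\left(101,101 \right)} + b{\left(164 \right)}} - 11952 = \frac{1}{\frac{1}{58} + 4 \cdot 164^{2}} - 11952 = \frac{1}{\frac{1}{58} + 4 \cdot 26896} - 11952 = \frac{1}{\frac{1}{58} + 107584} - 11952 = \frac{1}{\frac{6239873}{58}} - 11952 = \frac{58}{6239873} - 11952 = - \frac{74578962038}{6239873}$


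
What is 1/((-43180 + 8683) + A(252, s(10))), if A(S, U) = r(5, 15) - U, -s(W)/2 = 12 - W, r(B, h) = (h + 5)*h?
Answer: -1/34193 ≈ -2.9246e-5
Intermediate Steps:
r(B, h) = h*(5 + h) (r(B, h) = (5 + h)*h = h*(5 + h))
s(W) = -24 + 2*W (s(W) = -2*(12 - W) = -24 + 2*W)
A(S, U) = 300 - U (A(S, U) = 15*(5 + 15) - U = 15*20 - U = 300 - U)
1/((-43180 + 8683) + A(252, s(10))) = 1/((-43180 + 8683) + (300 - (-24 + 2*10))) = 1/(-34497 + (300 - (-24 + 20))) = 1/(-34497 + (300 - 1*(-4))) = 1/(-34497 + (300 + 4)) = 1/(-34497 + 304) = 1/(-34193) = -1/34193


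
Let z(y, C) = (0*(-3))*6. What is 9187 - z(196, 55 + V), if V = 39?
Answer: 9187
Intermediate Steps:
z(y, C) = 0 (z(y, C) = 0*6 = 0)
9187 - z(196, 55 + V) = 9187 - 1*0 = 9187 + 0 = 9187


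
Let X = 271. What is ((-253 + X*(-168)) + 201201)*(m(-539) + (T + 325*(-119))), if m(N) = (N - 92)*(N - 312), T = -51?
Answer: 77438792100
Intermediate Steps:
m(N) = (-312 + N)*(-92 + N) (m(N) = (-92 + N)*(-312 + N) = (-312 + N)*(-92 + N))
((-253 + X*(-168)) + 201201)*(m(-539) + (T + 325*(-119))) = ((-253 + 271*(-168)) + 201201)*((28704 + (-539)² - 404*(-539)) + (-51 + 325*(-119))) = ((-253 - 45528) + 201201)*((28704 + 290521 + 217756) + (-51 - 38675)) = (-45781 + 201201)*(536981 - 38726) = 155420*498255 = 77438792100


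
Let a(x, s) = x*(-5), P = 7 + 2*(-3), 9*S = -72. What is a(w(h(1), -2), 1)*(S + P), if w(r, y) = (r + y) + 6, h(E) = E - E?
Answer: 140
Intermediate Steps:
h(E) = 0
S = -8 (S = (⅑)*(-72) = -8)
P = 1 (P = 7 - 6 = 1)
w(r, y) = 6 + r + y
a(x, s) = -5*x
a(w(h(1), -2), 1)*(S + P) = (-5*(6 + 0 - 2))*(-8 + 1) = -5*4*(-7) = -20*(-7) = 140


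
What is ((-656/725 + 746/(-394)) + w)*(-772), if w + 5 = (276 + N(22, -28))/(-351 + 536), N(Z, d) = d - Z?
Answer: 26830276368/5284525 ≈ 5077.1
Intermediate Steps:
w = -699/185 (w = -5 + (276 + (-28 - 1*22))/(-351 + 536) = -5 + (276 + (-28 - 22))/185 = -5 + (276 - 50)*(1/185) = -5 + 226*(1/185) = -5 + 226/185 = -699/185 ≈ -3.7784)
((-656/725 + 746/(-394)) + w)*(-772) = ((-656/725 + 746/(-394)) - 699/185)*(-772) = ((-656*1/725 + 746*(-1/394)) - 699/185)*(-772) = ((-656/725 - 373/197) - 699/185)*(-772) = (-399657/142825 - 699/185)*(-772) = -34754244/5284525*(-772) = 26830276368/5284525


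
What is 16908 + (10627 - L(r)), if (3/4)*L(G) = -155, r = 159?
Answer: 83225/3 ≈ 27742.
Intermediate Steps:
L(G) = -620/3 (L(G) = (4/3)*(-155) = -620/3)
16908 + (10627 - L(r)) = 16908 + (10627 - 1*(-620/3)) = 16908 + (10627 + 620/3) = 16908 + 32501/3 = 83225/3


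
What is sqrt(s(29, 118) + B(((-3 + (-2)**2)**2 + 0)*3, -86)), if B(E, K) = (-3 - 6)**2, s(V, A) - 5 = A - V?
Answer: 5*sqrt(7) ≈ 13.229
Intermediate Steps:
s(V, A) = 5 + A - V (s(V, A) = 5 + (A - V) = 5 + A - V)
B(E, K) = 81 (B(E, K) = (-9)**2 = 81)
sqrt(s(29, 118) + B(((-3 + (-2)**2)**2 + 0)*3, -86)) = sqrt((5 + 118 - 1*29) + 81) = sqrt((5 + 118 - 29) + 81) = sqrt(94 + 81) = sqrt(175) = 5*sqrt(7)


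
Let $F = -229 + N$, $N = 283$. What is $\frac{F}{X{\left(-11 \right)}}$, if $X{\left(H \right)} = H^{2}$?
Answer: $\frac{54}{121} \approx 0.44628$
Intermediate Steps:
$F = 54$ ($F = -229 + 283 = 54$)
$\frac{F}{X{\left(-11 \right)}} = \frac{54}{\left(-11\right)^{2}} = \frac{54}{121}$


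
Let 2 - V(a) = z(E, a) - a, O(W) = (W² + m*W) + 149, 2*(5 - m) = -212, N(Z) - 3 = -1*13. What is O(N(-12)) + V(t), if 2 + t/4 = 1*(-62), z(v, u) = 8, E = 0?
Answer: -1123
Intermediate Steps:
N(Z) = -10 (N(Z) = 3 - 1*13 = 3 - 13 = -10)
m = 111 (m = 5 - ½*(-212) = 5 + 106 = 111)
O(W) = 149 + W² + 111*W (O(W) = (W² + 111*W) + 149 = 149 + W² + 111*W)
t = -256 (t = -8 + 4*(1*(-62)) = -8 + 4*(-62) = -8 - 248 = -256)
V(a) = -6 + a (V(a) = 2 - (8 - a) = 2 + (-8 + a) = -6 + a)
O(N(-12)) + V(t) = (149 + (-10)² + 111*(-10)) + (-6 - 256) = (149 + 100 - 1110) - 262 = -861 - 262 = -1123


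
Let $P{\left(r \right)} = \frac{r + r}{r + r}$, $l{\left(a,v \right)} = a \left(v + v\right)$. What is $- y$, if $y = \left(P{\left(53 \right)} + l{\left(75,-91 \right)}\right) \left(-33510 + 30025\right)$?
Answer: $-47566765$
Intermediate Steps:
$l{\left(a,v \right)} = 2 a v$ ($l{\left(a,v \right)} = a 2 v = 2 a v$)
$P{\left(r \right)} = 1$ ($P{\left(r \right)} = \frac{2 r}{2 r} = 2 r \frac{1}{2 r} = 1$)
$y = 47566765$ ($y = \left(1 + 2 \cdot 75 \left(-91\right)\right) \left(-33510 + 30025\right) = \left(1 - 13650\right) \left(-3485\right) = \left(-13649\right) \left(-3485\right) = 47566765$)
$- y = \left(-1\right) 47566765 = -47566765$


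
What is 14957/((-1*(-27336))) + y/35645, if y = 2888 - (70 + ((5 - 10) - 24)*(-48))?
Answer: 572123401/974391720 ≈ 0.58716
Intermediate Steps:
y = 1426 (y = 2888 - (70 + (-5 - 24)*(-48)) = 2888 - (70 - 29*(-48)) = 2888 - (70 + 1392) = 2888 - 1*1462 = 2888 - 1462 = 1426)
14957/((-1*(-27336))) + y/35645 = 14957/((-1*(-27336))) + 1426/35645 = 14957/27336 + 1426*(1/35645) = 14957*(1/27336) + 1426/35645 = 14957/27336 + 1426/35645 = 572123401/974391720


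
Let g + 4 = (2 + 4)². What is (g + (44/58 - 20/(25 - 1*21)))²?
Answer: 648025/841 ≈ 770.54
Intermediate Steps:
g = 32 (g = -4 + (2 + 4)² = -4 + 6² = -4 + 36 = 32)
(g + (44/58 - 20/(25 - 1*21)))² = (32 + (44/58 - 20/(25 - 1*21)))² = (32 + (44*(1/58) - 20/(25 - 21)))² = (32 + (22/29 - 20/4))² = (32 + (22/29 - 20*¼))² = (32 + (22/29 - 5))² = (32 - 123/29)² = (805/29)² = 648025/841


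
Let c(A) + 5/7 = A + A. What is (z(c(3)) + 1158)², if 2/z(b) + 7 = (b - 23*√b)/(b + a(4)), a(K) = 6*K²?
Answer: 780295920219977175568/582182823256225 + 1822064432377656*√259/582182823256225 ≈ 1.3403e+6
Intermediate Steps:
c(A) = -5/7 + 2*A (c(A) = -5/7 + (A + A) = -5/7 + 2*A)
z(b) = 2/(-7 + (b - 23*√b)/(96 + b)) (z(b) = 2/(-7 + (b - 23*√b)/(b + 6*4²)) = 2/(-7 + (b - 23*√b)/(b + 6*16)) = 2/(-7 + (b - 23*√b)/(b + 96)) = 2/(-7 + (b - 23*√b)/(96 + b)))
(z(c(3)) + 1158)² = (2*(-96 - (-5/7 + 2*3))/(672 + 6*(-5/7 + 2*3) + 23*√(-5/7 + 2*3)) + 1158)² = (2*(-96 - (-5/7 + 6))/(672 + 6*(-5/7 + 6) + 23*√(-5/7 + 6)) + 1158)² = (2*(-96 - 1*37/7)/(672 + 6*(37/7) + 23*√(37/7)) + 1158)² = (2*(-96 - 37/7)/(672 + 222/7 + 23*(√259/7)) + 1158)² = (2*(-709/7)/(672 + 222/7 + 23*√259/7) + 1158)² = (2*(-709/7)/(4926/7 + 23*√259/7) + 1158)² = (-1418/(7*(4926/7 + 23*√259/7)) + 1158)² = (1158 - 1418/(7*(4926/7 + 23*√259/7)))²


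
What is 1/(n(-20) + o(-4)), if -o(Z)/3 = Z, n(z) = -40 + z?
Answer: -1/48 ≈ -0.020833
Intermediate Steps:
o(Z) = -3*Z
1/(n(-20) + o(-4)) = 1/((-40 - 20) - 3*(-4)) = 1/(-60 + 12) = 1/(-48) = -1/48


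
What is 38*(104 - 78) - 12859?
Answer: -11871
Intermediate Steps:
38*(104 - 78) - 12859 = 38*26 - 12859 = 988 - 12859 = -11871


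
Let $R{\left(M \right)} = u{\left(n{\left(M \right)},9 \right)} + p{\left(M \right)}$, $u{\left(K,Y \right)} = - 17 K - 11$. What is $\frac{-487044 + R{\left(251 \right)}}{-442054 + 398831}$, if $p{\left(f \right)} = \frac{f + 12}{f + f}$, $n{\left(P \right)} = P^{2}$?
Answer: $\frac{782151881}{21697946} \approx 36.047$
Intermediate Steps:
$p{\left(f \right)} = \frac{12 + f}{2 f}$
$u{\left(K,Y \right)} = -11 - 17 K$
$R{\left(M \right)} = -11 - 17 M^{2} + \frac{12 + M}{2 M}$ ($R{\left(M \right)} = \left(-11 - 17 M^{2}\right) + \frac{12 + M}{2 M} = -11 - 17 M^{2} + \frac{12 + M}{2 M}$)
$\frac{-487044 + R{\left(251 \right)}}{-442054 + 398831} = \frac{-487044 - \left(\frac{21}{2} + 1071017 - \frac{6}{251}\right)}{-442054 + 398831} = \frac{-487044 - \frac{537655793}{502}}{-43223} = \left(-487044 - \frac{537655793}{502}\right) \left(- \frac{1}{43223}\right) = \left(- \frac{782151881}{502}\right) \left(- \frac{1}{43223}\right) = \frac{782151881}{21697946}$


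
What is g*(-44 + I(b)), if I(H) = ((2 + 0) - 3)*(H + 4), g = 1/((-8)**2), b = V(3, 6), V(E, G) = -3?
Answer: -45/64 ≈ -0.70313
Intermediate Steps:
b = -3
g = 1/64 ≈ 0.015625
I(H) = -4 - H (I(H) = (2 - 3)*(4 + H) = -(4 + H) = -4 - H)
g*(-44 + I(b)) = (-44 + (-4 - 1*(-3)))/64 = (-44 + (-4 + 3))/64 = (-44 - 1)/64 = (1/64)*(-45) = -45/64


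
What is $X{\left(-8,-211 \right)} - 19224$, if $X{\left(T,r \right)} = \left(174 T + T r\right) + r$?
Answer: $-19139$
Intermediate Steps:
$X{\left(T,r \right)} = r + 174 T + T r$
$X{\left(-8,-211 \right)} - 19224 = \left(-211 + 174 \left(-8\right) - -1688\right) - 19224 = \left(-211 - 1392 + 1688\right) - 19224 = 85 - 19224 = -19139$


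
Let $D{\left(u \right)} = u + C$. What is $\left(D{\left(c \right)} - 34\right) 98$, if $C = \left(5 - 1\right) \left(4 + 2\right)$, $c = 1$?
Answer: $-882$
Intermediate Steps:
$C = 24$ ($C = 4 \cdot 6 = 24$)
$D{\left(u \right)} = 24 + u$ ($D{\left(u \right)} = u + 24 = 24 + u$)
$\left(D{\left(c \right)} - 34\right) 98 = \left(\left(24 + 1\right) - 34\right) 98 = \left(25 - 34\right) 98 = \left(-9\right) 98 = -882$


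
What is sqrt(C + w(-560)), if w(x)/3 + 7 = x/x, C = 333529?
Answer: sqrt(333511) ≈ 577.50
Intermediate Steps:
w(x) = -18 (w(x) = -21 + 3*(x/x) = -21 + 3*1 = -21 + 3 = -18)
sqrt(C + w(-560)) = sqrt(333529 - 18) = sqrt(333511)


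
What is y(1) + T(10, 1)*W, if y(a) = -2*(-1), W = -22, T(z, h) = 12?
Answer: -262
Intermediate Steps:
y(a) = 2
y(1) + T(10, 1)*W = 2 + 12*(-22) = 2 - 264 = -262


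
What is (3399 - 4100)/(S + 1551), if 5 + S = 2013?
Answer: -701/3559 ≈ -0.19697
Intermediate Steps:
S = 2008 (S = -5 + 2013 = 2008)
(3399 - 4100)/(S + 1551) = (3399 - 4100)/(2008 + 1551) = -701/3559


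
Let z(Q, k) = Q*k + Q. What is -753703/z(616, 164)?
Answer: -753703/101640 ≈ -7.4154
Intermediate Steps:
z(Q, k) = Q + Q*k
-753703/z(616, 164) = -753703*1/(616*(1 + 164)) = -753703/(616*165) = -753703/101640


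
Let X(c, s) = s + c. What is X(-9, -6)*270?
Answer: -4050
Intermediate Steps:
X(c, s) = c + s
X(-9, -6)*270 = (-9 - 6)*270 = -15*270 = -4050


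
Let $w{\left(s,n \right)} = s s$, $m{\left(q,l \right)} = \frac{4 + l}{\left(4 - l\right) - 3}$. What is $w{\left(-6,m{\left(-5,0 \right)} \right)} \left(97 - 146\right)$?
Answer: $-1764$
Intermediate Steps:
$m{\left(q,l \right)} = \frac{4 + l}{1 - l}$
$w{\left(s,n \right)} = s^{2}$
$w{\left(-6,m{\left(-5,0 \right)} \right)} \left(97 - 146\right) = \left(-6\right)^{2} \left(97 - 146\right) = 36 \left(-49\right) = -1764$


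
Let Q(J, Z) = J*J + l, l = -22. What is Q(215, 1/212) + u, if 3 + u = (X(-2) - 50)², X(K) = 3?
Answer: 48409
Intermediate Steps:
u = 2206 (u = -3 + (3 - 50)² = -3 + (-47)² = -3 + 2209 = 2206)
Q(J, Z) = -22 + J² (Q(J, Z) = J*J - 22 = J² - 22 = -22 + J²)
Q(215, 1/212) + u = (-22 + 215²) + 2206 = (-22 + 46225) + 2206 = 46203 + 2206 = 48409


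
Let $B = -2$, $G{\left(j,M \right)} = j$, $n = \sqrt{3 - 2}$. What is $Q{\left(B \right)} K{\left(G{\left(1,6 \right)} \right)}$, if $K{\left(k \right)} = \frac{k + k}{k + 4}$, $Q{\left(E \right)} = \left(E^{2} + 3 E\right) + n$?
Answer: $- \frac{2}{5} \approx -0.4$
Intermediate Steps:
$n = 1$ ($n = \sqrt{1} = 1$)
$Q{\left(E \right)} = 1 + E^{2} + 3 E$ ($Q{\left(E \right)} = \left(E^{2} + 3 E\right) + 1 = 1 + E^{2} + 3 E$)
$K{\left(k \right)} = \frac{2 k}{4 + k}$
$Q{\left(B \right)} K{\left(G{\left(1,6 \right)} \right)} = \left(1 + \left(-2\right)^{2} + 3 \left(-2\right)\right) 2 \cdot 1 \frac{1}{4 + 1} = \left(1 + 4 - 6\right) 2 \cdot 1 \cdot \frac{1}{5} = - \frac{2 \cdot 1}{5} = \left(-1\right) \frac{2}{5} = - \frac{2}{5}$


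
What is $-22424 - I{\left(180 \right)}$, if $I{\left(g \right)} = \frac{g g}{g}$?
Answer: $-22604$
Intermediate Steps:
$I{\left(g \right)} = g$ ($I{\left(g \right)} = \frac{g^{2}}{g} = g$)
$-22424 - I{\left(180 \right)} = -22424 - 180 = -22604$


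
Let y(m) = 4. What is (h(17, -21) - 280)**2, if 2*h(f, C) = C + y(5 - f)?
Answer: 332929/4 ≈ 83232.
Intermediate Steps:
h(f, C) = 2 + C/2 (h(f, C) = (C + 4)/2 = (4 + C)/2 = 2 + C/2)
(h(17, -21) - 280)**2 = ((2 + (1/2)*(-21)) - 280)**2 = ((2 - 21/2) - 280)**2 = (-17/2 - 280)**2 = (-577/2)**2 = 332929/4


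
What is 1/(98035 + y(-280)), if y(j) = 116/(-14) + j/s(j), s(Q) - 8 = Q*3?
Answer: 728/71363693 ≈ 1.0201e-5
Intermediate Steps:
s(Q) = 8 + 3*Q (s(Q) = 8 + Q*3 = 8 + 3*Q)
y(j) = -58/7 + j/(8 + 3*j) (y(j) = 116/(-14) + j/(8 + 3*j) = 116*(-1/14) + j/(8 + 3*j) = -58/7 + j/(8 + 3*j))
1/(98035 + y(-280)) = 1/(98035 + (-464 - 167*(-280))/(7*(8 + 3*(-280)))) = 1/(98035 + (-464 + 46760)/(7*(8 - 840))) = 1/(98035 + (⅐)*46296/(-832)) = 1/(98035 + (⅐)*(-1/832)*46296) = 1/(98035 - 5787/728) = 1/(71363693/728) = 728/71363693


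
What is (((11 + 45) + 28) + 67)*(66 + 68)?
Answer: 20234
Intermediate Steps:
(((11 + 45) + 28) + 67)*(66 + 68) = ((56 + 28) + 67)*134 = (84 + 67)*134 = 151*134 = 20234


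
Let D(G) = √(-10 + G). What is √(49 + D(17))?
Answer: √(49 + √7) ≈ 7.1865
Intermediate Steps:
√(49 + D(17)) = √(49 + √(-10 + 17)) = √(49 + √7)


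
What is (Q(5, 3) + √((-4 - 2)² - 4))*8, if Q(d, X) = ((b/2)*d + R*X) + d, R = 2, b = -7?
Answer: -52 + 32*√2 ≈ -6.7452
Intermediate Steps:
Q(d, X) = 2*X - 5*d/2 (Q(d, X) = ((-7/2)*d + 2*X) + d = ((-7*½)*d + 2*X) + d = (-7*d/2 + 2*X) + d = (2*X - 7*d/2) + d = 2*X - 5*d/2)
(Q(5, 3) + √((-4 - 2)² - 4))*8 = ((2*3 - 5/2*5) + √((-4 - 2)² - 4))*8 = ((6 - 25/2) + √((-6)² - 4))*8 = (-13/2 + √(36 - 4))*8 = (-13/2 + √32)*8 = (-13/2 + 4*√2)*8 = -52 + 32*√2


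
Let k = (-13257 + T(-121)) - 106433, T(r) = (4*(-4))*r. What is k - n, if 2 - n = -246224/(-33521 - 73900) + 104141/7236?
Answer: -30506192200637/259099452 ≈ -1.1774e+5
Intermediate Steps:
T(r) = -16*r
n = -3804670171/259099452 (n = 2 - (-246224/(-33521 - 73900) + 104141/7236) = 2 - (-246224/(-107421) + 104141*(1/7236)) = 2 - (-246224*(-1/107421) + 104141/7236) = 2 - (246224/107421 + 104141/7236) = 2 - 1*4322869075/259099452 = 2 - 4322869075/259099452 = -3804670171/259099452 ≈ -14.684)
k = -117754 (k = (-13257 - 16*(-121)) - 106433 = (-13257 + 1936) - 106433 = -11321 - 106433 = -117754)
k - n = -117754 - 1*(-3804670171/259099452) = -117754 + 3804670171/259099452 = -30506192200637/259099452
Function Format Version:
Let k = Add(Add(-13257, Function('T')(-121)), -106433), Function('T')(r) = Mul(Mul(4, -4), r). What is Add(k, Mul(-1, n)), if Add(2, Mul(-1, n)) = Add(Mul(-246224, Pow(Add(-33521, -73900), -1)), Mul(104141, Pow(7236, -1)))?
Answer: Rational(-30506192200637, 259099452) ≈ -1.1774e+5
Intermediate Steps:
Function('T')(r) = Mul(-16, r)
n = Rational(-3804670171, 259099452) (n = Add(2, Mul(-1, Add(Mul(-246224, Pow(Add(-33521, -73900), -1)), Mul(104141, Pow(7236, -1))))) = Add(2, Mul(-1, Add(Mul(-246224, Pow(-107421, -1)), Mul(104141, Rational(1, 7236))))) = Add(2, Mul(-1, Add(Mul(-246224, Rational(-1, 107421)), Rational(104141, 7236)))) = Add(2, Mul(-1, Add(Rational(246224, 107421), Rational(104141, 7236)))) = Add(2, Mul(-1, Rational(4322869075, 259099452))) = Add(2, Rational(-4322869075, 259099452)) = Rational(-3804670171, 259099452) ≈ -14.684)
k = -117754 (k = Add(Add(-13257, Mul(-16, -121)), -106433) = Add(Add(-13257, 1936), -106433) = Add(-11321, -106433) = -117754)
Add(k, Mul(-1, n)) = Add(-117754, Mul(-1, Rational(-3804670171, 259099452))) = Add(-117754, Rational(3804670171, 259099452)) = Rational(-30506192200637, 259099452)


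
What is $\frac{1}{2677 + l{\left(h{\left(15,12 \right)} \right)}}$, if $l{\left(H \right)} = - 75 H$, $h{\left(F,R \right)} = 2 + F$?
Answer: $\frac{1}{1402} \approx 0.00071327$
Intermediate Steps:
$\frac{1}{2677 + l{\left(h{\left(15,12 \right)} \right)}} = \frac{1}{2677 - 75 \left(2 + 15\right)} = \frac{1}{2677 - 1275} = \frac{1}{1402}$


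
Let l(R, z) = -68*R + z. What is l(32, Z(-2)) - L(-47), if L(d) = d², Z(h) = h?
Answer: -4387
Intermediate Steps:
l(R, z) = z - 68*R
l(32, Z(-2)) - L(-47) = (-2 - 68*32) - 1*(-47)² = (-2 - 2176) - 1*2209 = -2178 - 2209 = -4387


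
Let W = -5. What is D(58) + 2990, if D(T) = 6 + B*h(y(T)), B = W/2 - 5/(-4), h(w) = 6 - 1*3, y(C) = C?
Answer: 11969/4 ≈ 2992.3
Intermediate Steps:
h(w) = 3 (h(w) = 6 - 3 = 3)
B = -5/4 (B = -5/2 - 5/(-4) = -5*½ - 5*(-¼) = -5/2 + 5/4 = -5/4 ≈ -1.2500)
D(T) = 9/4 (D(T) = 6 - 5/4*3 = 6 - 15/4 = 9/4)
D(58) + 2990 = 9/4 + 2990 = 11969/4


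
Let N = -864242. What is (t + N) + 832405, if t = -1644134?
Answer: -1675971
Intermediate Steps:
(t + N) + 832405 = (-1644134 - 864242) + 832405 = -2508376 + 832405 = -1675971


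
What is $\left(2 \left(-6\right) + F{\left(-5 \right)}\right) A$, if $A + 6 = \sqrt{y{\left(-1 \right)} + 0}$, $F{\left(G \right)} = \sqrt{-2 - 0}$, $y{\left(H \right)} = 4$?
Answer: $48 - 4 i \sqrt{2} \approx 48.0 - 5.6569 i$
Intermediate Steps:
$F{\left(G \right)} = i \sqrt{2}$ ($F{\left(G \right)} = \sqrt{-2 + 0} = \sqrt{-2} = i \sqrt{2}$)
$A = -4$ ($A = -6 + \sqrt{4 + 0} = -6 + \sqrt{4} = -6 + 2 = -4$)
$\left(2 \left(-6\right) + F{\left(-5 \right)}\right) A = \left(2 \left(-6\right) + i \sqrt{2}\right) \left(-4\right) = \left(-12 + i \sqrt{2}\right) \left(-4\right) = 48 - 4 i \sqrt{2}$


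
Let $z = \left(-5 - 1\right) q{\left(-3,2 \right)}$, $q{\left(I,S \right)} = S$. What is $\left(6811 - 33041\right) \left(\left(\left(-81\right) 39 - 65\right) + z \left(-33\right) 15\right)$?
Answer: $-71240680$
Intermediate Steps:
$z = -12$ ($z = \left(-5 - 1\right) 2 = \left(-6\right) 2 = -12$)
$\left(6811 - 33041\right) \left(\left(\left(-81\right) 39 - 65\right) + z \left(-33\right) 15\right) = \left(6811 - 33041\right) \left(\left(\left(-81\right) 39 - 65\right) + \left(-12\right) \left(-33\right) 15\right) = - 26230 \left(\left(-3159 - 65\right) + 396 \cdot 15\right) = - 26230 \left(-3224 + 5940\right) = \left(-26230\right) 2716 = -71240680$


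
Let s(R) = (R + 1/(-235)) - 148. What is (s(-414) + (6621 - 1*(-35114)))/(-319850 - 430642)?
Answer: -1612609/29394270 ≈ -0.054861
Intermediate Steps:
s(R) = -34781/235 + R (s(R) = (R - 1/235) - 148 = (-1/235 + R) - 148 = -34781/235 + R)
(s(-414) + (6621 - 1*(-35114)))/(-319850 - 430642) = ((-34781/235 - 414) + (6621 - 1*(-35114)))/(-319850 - 430642) = (-132071/235 + (6621 + 35114))/(-750492) = (-132071/235 + 41735)*(-1/750492) = (9675654/235)*(-1/750492) = -1612609/29394270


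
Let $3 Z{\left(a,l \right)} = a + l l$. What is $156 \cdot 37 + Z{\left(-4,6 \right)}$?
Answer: $\frac{17348}{3} \approx 5782.7$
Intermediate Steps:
$Z{\left(a,l \right)} = \frac{a}{3} + \frac{l^{2}}{3}$ ($Z{\left(a,l \right)} = \frac{a + l l}{3} = \frac{a + l^{2}}{3} = \frac{a}{3} + \frac{l^{2}}{3}$)
$156 \cdot 37 + Z{\left(-4,6 \right)} = 156 \cdot 37 + \left(\frac{1}{3} \left(-4\right) + \frac{6^{2}}{3}\right) = 5772 + \left(- \frac{4}{3} + \frac{1}{3} \cdot 36\right) = 5772 + \left(- \frac{4}{3} + 12\right) = 5772 + \frac{32}{3} = \frac{17348}{3}$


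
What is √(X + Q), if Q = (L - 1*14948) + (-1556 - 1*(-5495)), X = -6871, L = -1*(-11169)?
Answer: I*√6711 ≈ 81.921*I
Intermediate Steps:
L = 11169
Q = 160 (Q = (11169 - 1*14948) + (-1556 - 1*(-5495)) = (11169 - 14948) + (-1556 + 5495) = -3779 + 3939 = 160)
√(X + Q) = √(-6871 + 160) = √(-6711) = I*√6711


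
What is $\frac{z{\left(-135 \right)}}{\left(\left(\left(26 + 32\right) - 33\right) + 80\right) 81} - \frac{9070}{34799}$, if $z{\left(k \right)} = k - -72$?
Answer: $- \frac{1259249}{4697865} \approx -0.26805$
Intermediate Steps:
$z{\left(k \right)} = 72 + k$ ($z{\left(k \right)} = k + 72 = 72 + k$)
$\frac{z{\left(-135 \right)}}{\left(\left(\left(26 + 32\right) - 33\right) + 80\right) 81} - \frac{9070}{34799} = \frac{72 - 135}{\left(\left(\left(26 + 32\right) - 33\right) + 80\right) 81} - \frac{9070}{34799} = - \frac{63}{\left(\left(58 - 33\right) + 80\right) 81} - \frac{9070}{34799} = - \frac{63}{\left(25 + 80\right) 81} - \frac{9070}{34799} = - \frac{63}{105 \cdot 81} - \frac{9070}{34799} = - \frac{63}{8505} - \frac{9070}{34799} = \left(-63\right) \frac{1}{8505} - \frac{9070}{34799} = - \frac{1}{135} - \frac{9070}{34799} = - \frac{1259249}{4697865}$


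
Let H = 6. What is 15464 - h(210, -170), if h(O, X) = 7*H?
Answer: 15422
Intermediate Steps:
h(O, X) = 42 (h(O, X) = 7*6 = 42)
15464 - h(210, -170) = 15464 - 1*42 = 15464 - 42 = 15422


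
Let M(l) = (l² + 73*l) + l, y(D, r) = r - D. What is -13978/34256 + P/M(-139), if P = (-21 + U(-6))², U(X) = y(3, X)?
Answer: -9546083/30950296 ≈ -0.30843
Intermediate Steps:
U(X) = -3 + X (U(X) = X - 1*3 = X - 3 = -3 + X)
P = 900 (P = (-21 + (-3 - 6))² = (-21 - 9)² = (-30)² = 900)
M(l) = l² + 74*l
-13978/34256 + P/M(-139) = -13978/34256 + 900/((-139*(74 - 139))) = -13978*1/34256 + 900/((-139*(-65))) = -6989/17128 + 900/9035 = -6989/17128 + 900*(1/9035) = -6989/17128 + 180/1807 = -9546083/30950296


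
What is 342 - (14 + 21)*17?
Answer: -253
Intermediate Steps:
342 - (14 + 21)*17 = 342 - 35*17 = 342 - 1*595 = 342 - 595 = -253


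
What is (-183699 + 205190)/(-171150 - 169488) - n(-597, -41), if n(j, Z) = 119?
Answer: -40557413/340638 ≈ -119.06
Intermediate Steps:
(-183699 + 205190)/(-171150 - 169488) - n(-597, -41) = (-183699 + 205190)/(-171150 - 169488) - 1*119 = 21491/(-340638) - 119 = 21491*(-1/340638) - 119 = -21491/340638 - 119 = -40557413/340638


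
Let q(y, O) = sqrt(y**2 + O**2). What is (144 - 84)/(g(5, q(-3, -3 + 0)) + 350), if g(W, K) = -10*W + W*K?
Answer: 40/199 - 2*sqrt(2)/199 ≈ 0.18679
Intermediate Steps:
q(y, O) = sqrt(O**2 + y**2)
g(W, K) = -10*W + K*W
(144 - 84)/(g(5, q(-3, -3 + 0)) + 350) = (144 - 84)/(5*(-10 + sqrt((-3 + 0)**2 + (-3)**2)) + 350) = 60/(5*(-10 + sqrt((-3)**2 + 9)) + 350) = 60/(5*(-10 + sqrt(9 + 9)) + 350) = 60/(5*(-10 + sqrt(18)) + 350) = 60/(5*(-10 + 3*sqrt(2)) + 350) = 60/((-50 + 15*sqrt(2)) + 350) = 60/(300 + 15*sqrt(2))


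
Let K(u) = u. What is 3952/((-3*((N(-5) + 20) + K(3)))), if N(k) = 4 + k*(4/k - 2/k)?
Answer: -3952/87 ≈ -45.425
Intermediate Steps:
N(k) = 6 (N(k) = 4 + k*(2/k) = 4 + 2 = 6)
3952/((-3*((N(-5) + 20) + K(3)))) = 3952/((-3*((6 + 20) + 3))) = 3952/((-3*(26 + 3))) = 3952/((-3*29)) = 3952/(-87) = 3952*(-1/87) = -3952/87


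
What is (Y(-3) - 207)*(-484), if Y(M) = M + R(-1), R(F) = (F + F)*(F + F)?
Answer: 99704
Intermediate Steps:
R(F) = 4*F² (R(F) = (2*F)*(2*F) = 4*F²)
Y(M) = 4 + M (Y(M) = M + 4*(-1)² = M + 4*1 = M + 4 = 4 + M)
(Y(-3) - 207)*(-484) = ((4 - 3) - 207)*(-484) = (1 - 207)*(-484) = -206*(-484) = 99704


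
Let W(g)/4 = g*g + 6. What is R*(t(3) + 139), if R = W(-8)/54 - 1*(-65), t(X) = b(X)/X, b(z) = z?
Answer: 265300/27 ≈ 9825.9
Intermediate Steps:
W(g) = 24 + 4*g**2 (W(g) = 4*(g*g + 6) = 4*(g**2 + 6) = 4*(6 + g**2) = 24 + 4*g**2)
t(X) = 1 (t(X) = X/X = 1)
R = 1895/27 (R = (24 + 4*(-8)**2)/54 - 1*(-65) = (24 + 4*64)*(1/54) + 65 = (24 + 256)*(1/54) + 65 = 280*(1/54) + 65 = 140/27 + 65 = 1895/27 ≈ 70.185)
R*(t(3) + 139) = 1895*(1 + 139)/27 = (1895/27)*140 = 265300/27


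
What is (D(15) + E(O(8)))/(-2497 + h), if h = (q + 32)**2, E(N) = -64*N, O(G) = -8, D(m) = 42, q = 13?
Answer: -277/236 ≈ -1.1737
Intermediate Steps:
h = 2025 (h = (13 + 32)**2 = 45**2 = 2025)
(D(15) + E(O(8)))/(-2497 + h) = (42 - 64*(-8))/(-2497 + 2025) = (42 + 512)/(-472) = 554*(-1/472) = -277/236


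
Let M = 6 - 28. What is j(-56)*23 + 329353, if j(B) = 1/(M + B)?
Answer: 25689511/78 ≈ 3.2935e+5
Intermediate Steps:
M = -22
j(B) = 1/(-22 + B)
j(-56)*23 + 329353 = 23/(-22 - 56) + 329353 = 23/(-78) + 329353 = -1/78*23 + 329353 = -23/78 + 329353 = 25689511/78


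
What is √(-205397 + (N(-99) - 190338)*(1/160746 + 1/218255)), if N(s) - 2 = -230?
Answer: I*√7022709455350566847069430/5847269705 ≈ 453.21*I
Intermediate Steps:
N(s) = -228 (N(s) = 2 - 230 = -228)
√(-205397 + (N(-99) - 190338)*(1/160746 + 1/218255)) = √(-205397 + (-228 - 190338)*(1/160746 + 1/218255)) = √(-205397 - 190566*(1/160746 + 1/218255)) = √(-205397 - 190566*379001/35083618230) = √(-205397 - 12037450761/5847269705) = √(-1201023693048646/5847269705) = I*√7022709455350566847069430/5847269705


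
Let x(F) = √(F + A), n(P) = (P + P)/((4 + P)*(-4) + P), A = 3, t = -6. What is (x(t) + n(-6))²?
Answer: (6 - I*√3)² ≈ 33.0 - 20.785*I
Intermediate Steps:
n(P) = 2*P/(-16 - 3*P) (n(P) = (2*P)/((-16 - 4*P) + P) = (2*P)/(-16 - 3*P) = 2*P/(-16 - 3*P))
x(F) = √(3 + F) (x(F) = √(F + 3) = √(3 + F))
(x(t) + n(-6))² = (√(3 - 6) - 2*(-6)/(16 + 3*(-6)))² = (√(-3) - 2*(-6)/(16 - 18))² = (I*√3 - 2*(-6)/(-2))² = (I*√3 - 2*(-6)*(-½))² = (I*√3 - 6)² = (-6 + I*√3)²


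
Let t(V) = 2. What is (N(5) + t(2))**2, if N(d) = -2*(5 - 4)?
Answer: 0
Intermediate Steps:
N(d) = -2 (N(d) = -2*1 = -2)
(N(5) + t(2))**2 = (-2 + 2)**2 = 0**2 = 0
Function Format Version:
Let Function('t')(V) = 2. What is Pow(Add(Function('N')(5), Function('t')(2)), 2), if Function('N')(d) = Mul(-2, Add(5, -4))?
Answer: 0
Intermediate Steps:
Function('N')(d) = -2 (Function('N')(d) = Mul(-2, 1) = -2)
Pow(Add(Function('N')(5), Function('t')(2)), 2) = Pow(Add(-2, 2), 2) = Pow(0, 2) = 0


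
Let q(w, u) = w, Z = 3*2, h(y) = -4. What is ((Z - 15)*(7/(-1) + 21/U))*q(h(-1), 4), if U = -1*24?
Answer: -567/2 ≈ -283.50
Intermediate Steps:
Z = 6
U = -24
((Z - 15)*(7/(-1) + 21/U))*q(h(-1), 4) = ((6 - 15)*(7/(-1) + 21/(-24)))*(-4) = -9*(7*(-1) + 21*(-1/24))*(-4) = -9*(-7 - 7/8)*(-4) = -9*(-63/8)*(-4) = (567/8)*(-4) = -567/2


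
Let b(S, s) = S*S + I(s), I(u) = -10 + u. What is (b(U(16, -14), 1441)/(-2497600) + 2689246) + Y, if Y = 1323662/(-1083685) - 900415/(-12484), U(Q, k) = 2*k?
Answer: 908702429769671039621/337893399135040 ≈ 2.6893e+6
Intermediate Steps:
b(S, s) = -10 + s + S² (b(S, s) = S*S + (-10 + s) = S² + (-10 + s) = -10 + s + S²)
Y = 959241632867/13528723540 (Y = 1323662*(-1/1083685) - 900415*(-1/12484) = -1323662/1083685 + 900415/12484 = 959241632867/13528723540 ≈ 70.904)
(b(U(16, -14), 1441)/(-2497600) + 2689246) + Y = ((-10 + 1441 + (2*(-14))²)/(-2497600) + 2689246) + 959241632867/13528723540 = ((-10 + 1441 + (-28)²)*(-1/2497600) + 2689246) + 959241632867/13528723540 = ((-10 + 1441 + 784)*(-1/2497600) + 2689246) + 959241632867/13528723540 = (2215*(-1/2497600) + 2689246) + 959241632867/13528723540 = (-443/499520 + 2689246) + 959241632867/13528723540 = 1343332161477/499520 + 959241632867/13528723540 = 908702429769671039621/337893399135040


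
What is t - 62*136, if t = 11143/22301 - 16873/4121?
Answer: -775251578342/91902421 ≈ -8435.6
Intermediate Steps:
t = -330364470/91902421 (t = 11143*(1/22301) - 16873*1/4121 = 11143/22301 - 16873/4121 = -330364470/91902421 ≈ -3.5947)
t - 62*136 = -330364470/91902421 - 62*136 = -330364470/91902421 - 1*8432 = -330364470/91902421 - 8432 = -775251578342/91902421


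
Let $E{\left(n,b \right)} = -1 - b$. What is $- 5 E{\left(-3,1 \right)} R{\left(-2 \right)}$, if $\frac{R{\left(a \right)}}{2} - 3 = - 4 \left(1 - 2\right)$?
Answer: $140$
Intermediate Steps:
$R{\left(a \right)} = 14$ ($R{\left(a \right)} = 6 + 2 \left(- 4 \left(1 - 2\right)\right) = 6 + 2 \left(\left(-4\right) \left(-1\right)\right) = 6 + 2 \cdot 4 = 6 + 8 = 14$)
$- 5 E{\left(-3,1 \right)} R{\left(-2 \right)} = - 5 \left(-1 - 1\right) 14 = \left(-5\right) \left(-2\right) 14 = 10 \cdot 14 = 140$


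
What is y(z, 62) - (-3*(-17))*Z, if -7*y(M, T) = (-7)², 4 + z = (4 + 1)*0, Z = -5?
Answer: 248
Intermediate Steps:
z = -4 (z = -4 + (4 + 1)*0 = -4 + 5*0 = -4 + 0 = -4)
y(M, T) = -7 (y(M, T) = -⅐*(-7)² = -⅐*49 = -7)
y(z, 62) - (-3*(-17))*Z = -7 - (-3*(-17))*(-5) = -7 - 51*(-5) = -7 - 1*(-255) = -7 + 255 = 248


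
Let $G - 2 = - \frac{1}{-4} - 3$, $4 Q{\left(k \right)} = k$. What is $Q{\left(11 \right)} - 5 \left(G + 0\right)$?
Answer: $\frac{13}{2} \approx 6.5$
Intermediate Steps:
$Q{\left(k \right)} = \frac{k}{4}$
$G = - \frac{3}{4}$ ($G = 2 - \frac{11}{4} = - \frac{3}{4} \approx -0.75$)
$Q{\left(11 \right)} - 5 \left(G + 0\right) = \frac{1}{4} \cdot 11 - 5 \left(- \frac{3}{4} + 0\right) = \frac{11}{4} - - \frac{15}{4} = \frac{11}{4} + \frac{15}{4} = \frac{13}{2}$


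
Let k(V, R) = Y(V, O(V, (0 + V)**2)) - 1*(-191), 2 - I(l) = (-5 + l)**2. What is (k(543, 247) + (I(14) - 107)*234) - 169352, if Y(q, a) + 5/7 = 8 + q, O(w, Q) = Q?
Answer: -1484943/7 ≈ -2.1213e+5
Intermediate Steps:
I(l) = 2 - (-5 + l)**2
Y(q, a) = 51/7 + q (Y(q, a) = -5/7 + (8 + q) = 51/7 + q)
k(V, R) = 1388/7 + V (k(V, R) = (51/7 + V) - 1*(-191) = (51/7 + V) + 191 = 1388/7 + V)
(k(543, 247) + (I(14) - 107)*234) - 169352 = ((1388/7 + 543) + ((2 - (-5 + 14)**2) - 107)*234) - 169352 = (5189/7 + ((2 - 1*9**2) - 107)*234) - 169352 = (5189/7 + ((2 - 1*81) - 107)*234) - 169352 = (5189/7 + ((2 - 81) - 107)*234) - 169352 = (5189/7 + (-79 - 107)*234) - 169352 = (5189/7 - 186*234) - 169352 = (5189/7 - 43524) - 169352 = -299479/7 - 169352 = -1484943/7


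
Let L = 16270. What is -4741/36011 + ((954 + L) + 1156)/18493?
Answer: 574206867/665951423 ≈ 0.86224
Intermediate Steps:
-4741/36011 + ((954 + L) + 1156)/18493 = -4741/36011 + ((954 + 16270) + 1156)/18493 = -4741*1/36011 + (17224 + 1156)*(1/18493) = -4741/36011 + 18380*(1/18493) = -4741/36011 + 18380/18493 = 574206867/665951423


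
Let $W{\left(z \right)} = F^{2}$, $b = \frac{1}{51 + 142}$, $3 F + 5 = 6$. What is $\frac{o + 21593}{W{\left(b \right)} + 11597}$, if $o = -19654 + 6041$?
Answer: $\frac{35910}{52187} \approx 0.6881$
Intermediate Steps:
$F = \frac{1}{3}$ ($F = - \frac{5}{3} + \frac{1}{3} \cdot 6 = - \frac{5}{3} + 2 = \frac{1}{3} \approx 0.33333$)
$o = -13613$
$b = \frac{1}{193} \approx 0.0051813$
$W{\left(z \right)} = \frac{1}{9}$ ($W{\left(z \right)} = \left(\frac{1}{3}\right)^{2} = \frac{1}{9}$)
$\frac{o + 21593}{W{\left(b \right)} + 11597} = \frac{-13613 + 21593}{\frac{1}{9} + 11597} = \frac{7980}{\frac{104374}{9}} = 7980 \cdot \frac{9}{104374} = \frac{35910}{52187}$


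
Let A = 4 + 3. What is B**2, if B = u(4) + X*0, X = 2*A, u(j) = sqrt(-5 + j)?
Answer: -1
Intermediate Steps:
A = 7
X = 14 (X = 2*7 = 14)
B = I (B = sqrt(-5 + 4) + 14*0 = sqrt(-1) + 0 = I + 0 = I ≈ 1.0*I)
B**2 = I**2 = -1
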